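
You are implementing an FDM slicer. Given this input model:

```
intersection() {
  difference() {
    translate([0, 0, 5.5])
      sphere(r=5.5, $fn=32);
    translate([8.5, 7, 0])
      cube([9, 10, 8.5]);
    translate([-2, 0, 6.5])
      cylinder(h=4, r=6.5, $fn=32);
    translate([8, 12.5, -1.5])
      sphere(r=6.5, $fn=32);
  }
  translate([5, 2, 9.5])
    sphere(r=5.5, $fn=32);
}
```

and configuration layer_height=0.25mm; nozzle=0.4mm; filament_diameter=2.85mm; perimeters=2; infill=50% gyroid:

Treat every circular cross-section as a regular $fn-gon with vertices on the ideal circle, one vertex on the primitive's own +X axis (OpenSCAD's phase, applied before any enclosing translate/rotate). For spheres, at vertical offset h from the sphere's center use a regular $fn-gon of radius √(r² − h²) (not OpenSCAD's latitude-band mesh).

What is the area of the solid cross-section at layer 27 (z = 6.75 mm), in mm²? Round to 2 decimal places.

At z = 6.75 mm: the r=5.5 sphere contributes a regular 32-gon of circumradius √(5.5²−1.25²) = 5.356 (area = (32/2)·5.356²·sin(360°/32) = 89.55 mm²); the cube at (8.5, 7) is present — its section is the full 9×10 rectangle (area 90.00 mm²); the cylinder at (-2, 0): section is a regular 32-gon, circumradius r=6.5 (area = (32/2)·6.500²·sin(360°/32) = 131.88 mm²); the sphere at (8, 12.5) is not intersected at this z (|z−center|=8.250 > r=6.5); Taking the first minus the rest: starting from the r=5.5 sphere (89.55 mm²), the 9×10 cube at (8.5, 7) misses the remaining region (no effect); the r=6.5 cylinder at (-2, 0) partially overlaps it — only the 83.19 mm² overlap (of its 131.88 mm²) is removed, clipping the outline — area = 6.36 mm²; the r=5.5 sphere at (5, 2) contributes a regular 32-gon of circumradius √(5.5²−2.75²) = 4.763 (area = (32/2)·4.763²·sin(360°/32) = 70.82 mm²); Taking the intersection: the r=5.5 sphere at (5, 2) partially overlaps that combined region; clipping to the common part keeps 5.37 mm² — area = 5.37 mm². Overall, the cross-section is a single solid region. Net area = 5.37 mm².

5.37 mm²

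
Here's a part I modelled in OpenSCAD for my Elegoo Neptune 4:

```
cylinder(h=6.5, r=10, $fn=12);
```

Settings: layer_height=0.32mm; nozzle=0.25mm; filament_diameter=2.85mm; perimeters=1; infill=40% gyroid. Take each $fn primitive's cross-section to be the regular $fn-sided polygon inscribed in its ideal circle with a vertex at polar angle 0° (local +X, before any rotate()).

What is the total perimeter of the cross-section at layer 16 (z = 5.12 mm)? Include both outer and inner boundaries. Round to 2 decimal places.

62.12 mm

At z = 5.12 mm: the r=10 cylinder contributes a regular 12-gon of circumradius 10 (perimeter = 2·12·10.000·sin(180°/12) = 62.12 mm). Overall, the cross-section is a single solid region. Total boundary length (outer) = 62.12 mm.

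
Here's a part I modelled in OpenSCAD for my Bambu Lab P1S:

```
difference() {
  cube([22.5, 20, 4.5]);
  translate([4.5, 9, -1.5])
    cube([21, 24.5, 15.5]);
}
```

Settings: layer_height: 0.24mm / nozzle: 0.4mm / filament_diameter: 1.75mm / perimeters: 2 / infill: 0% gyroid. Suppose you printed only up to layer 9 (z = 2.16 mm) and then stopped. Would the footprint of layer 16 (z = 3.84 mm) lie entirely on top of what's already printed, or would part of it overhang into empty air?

entirely on top

Compare the two slices. At z = 2.16: the cube is present — its section is the full 22.5×20 rectangle (area 450.00 mm²); the 21×24.5 cube at (4.5, 9) contributes its full rectangle (area 514.50 mm²); Taking the first minus the rest: starting from the 22.5×20 cube (450.00 mm²), the 21×24.5 cube at (4.5, 9) partially overlaps it — only the 198.00 mm² overlap (of its 514.50 mm²) is removed, clipping the outline — area = 252.00 mm². At z = 3.84: the cube (footprint 22.5×20) is included at this height (area 450.00 mm²); the 21×24.5 cube at (4.5, 9) contributes its full rectangle (area 514.50 mm²); Taking the first minus the rest: starting from the 22.5×20 cube (450.00 mm²), the 21×24.5 cube at (4.5, 9) partially overlaps it — only the 198.00 mm² overlap (of its 514.50 mm²) is removed, clipping the outline — area = 252.00 mm². Checking containment: the cross-section at z = 3.84 is a subset of the cross-section at z = 2.16.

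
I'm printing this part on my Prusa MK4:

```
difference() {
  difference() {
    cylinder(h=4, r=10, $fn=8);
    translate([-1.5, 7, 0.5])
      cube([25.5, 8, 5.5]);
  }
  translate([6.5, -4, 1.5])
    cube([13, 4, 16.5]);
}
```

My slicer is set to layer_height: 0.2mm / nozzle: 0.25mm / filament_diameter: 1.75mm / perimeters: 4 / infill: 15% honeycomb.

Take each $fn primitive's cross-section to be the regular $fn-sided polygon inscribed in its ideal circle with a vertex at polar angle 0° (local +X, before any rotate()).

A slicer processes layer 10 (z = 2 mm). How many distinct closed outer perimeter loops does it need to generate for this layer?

1

At z = 2 mm: the r=10 cylinder contributes a regular 8-gon of circumradius 10; the cube at (-1.5, 7) (footprint 25.5×8) is included at this height; Subtracting the remaining from the first: starting from the r=10 cylinder, the 25.5×8 cube at (-1.5, 7) partially overlaps it — only the 14.89 mm² overlap (of its 204.00 mm²) is removed, clipping the outline — 1 connected region; the 13×4 cube at (6.5, -4) contributes its full rectangle; Taking the first minus the rest: starting from that combined region, the 13×4 cube at (6.5, -4) partially overlaps it — only the 10.69 mm² overlap (of its 52.00 mm²) is removed, clipping the outline — 1 connected region. The result has 1 disconnected region.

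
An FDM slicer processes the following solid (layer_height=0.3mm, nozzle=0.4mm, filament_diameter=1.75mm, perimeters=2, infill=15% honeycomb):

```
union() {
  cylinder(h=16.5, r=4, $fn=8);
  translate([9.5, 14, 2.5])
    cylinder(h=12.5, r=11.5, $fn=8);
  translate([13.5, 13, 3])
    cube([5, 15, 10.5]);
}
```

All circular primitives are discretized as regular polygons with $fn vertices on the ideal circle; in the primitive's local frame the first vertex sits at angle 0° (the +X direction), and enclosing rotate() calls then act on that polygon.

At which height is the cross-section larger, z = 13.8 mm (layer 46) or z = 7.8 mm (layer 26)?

Layer 46 (z = 13.8): the cylinder: section is a regular 8-gon, circumradius r=4 (area = (8/2)·4.000²·sin(360°/8) = 45.25 mm²); the cylinder at (9.5, 14): section is a regular 8-gon, circumradius r=11.5 (area = (8/2)·11.500²·sin(360°/8) = 374.06 mm²); the cube at (13.5, 13) is absent (z outside [3, 13.5]); Taking the union: the 2 present regions are separate (no shared area or edge), so areas and boundary lengths simply add and each stays a separate island — area = 419.31 mm². So its area = 419.31 mm². Layer 26 (z = 7.8): the cylinder: section is a regular 8-gon, circumradius r=4 (area = (8/2)·4.000²·sin(360°/8) = 45.25 mm²); the cylinder at (9.5, 14): section is a regular 8-gon, circumradius r=11.5 (area = (8/2)·11.500²·sin(360°/8) = 374.06 mm²); the cube at (13.5, 13) is present — its section is the full 5×15 rectangle (area 75.00 mm²); Merging all regions: the regions partially overlap — summed areas 494.31 mm² minus the doubly-counted overlap 48.28 mm² gives 446.03 mm² — area = 446.03 mm². So its area = 446.03 mm². Layer 26 is larger (446.03 vs 419.31 mm²).

layer 26 (z = 7.8 mm)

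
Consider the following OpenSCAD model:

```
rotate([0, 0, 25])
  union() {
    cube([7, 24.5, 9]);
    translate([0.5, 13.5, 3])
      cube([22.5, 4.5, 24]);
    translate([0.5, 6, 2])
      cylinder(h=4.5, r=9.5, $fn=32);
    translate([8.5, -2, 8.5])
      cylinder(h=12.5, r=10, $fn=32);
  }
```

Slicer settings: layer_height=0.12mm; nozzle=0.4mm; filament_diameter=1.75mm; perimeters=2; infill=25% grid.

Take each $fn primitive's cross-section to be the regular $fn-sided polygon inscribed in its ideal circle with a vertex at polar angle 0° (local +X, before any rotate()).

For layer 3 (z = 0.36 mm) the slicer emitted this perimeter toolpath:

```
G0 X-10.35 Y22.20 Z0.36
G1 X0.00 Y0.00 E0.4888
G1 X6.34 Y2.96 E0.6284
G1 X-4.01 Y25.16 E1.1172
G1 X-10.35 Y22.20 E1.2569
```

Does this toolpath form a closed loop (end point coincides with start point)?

yes

Start point (G0): (-10.35, 22.20). End point (last G1): the path returns to the start — closed.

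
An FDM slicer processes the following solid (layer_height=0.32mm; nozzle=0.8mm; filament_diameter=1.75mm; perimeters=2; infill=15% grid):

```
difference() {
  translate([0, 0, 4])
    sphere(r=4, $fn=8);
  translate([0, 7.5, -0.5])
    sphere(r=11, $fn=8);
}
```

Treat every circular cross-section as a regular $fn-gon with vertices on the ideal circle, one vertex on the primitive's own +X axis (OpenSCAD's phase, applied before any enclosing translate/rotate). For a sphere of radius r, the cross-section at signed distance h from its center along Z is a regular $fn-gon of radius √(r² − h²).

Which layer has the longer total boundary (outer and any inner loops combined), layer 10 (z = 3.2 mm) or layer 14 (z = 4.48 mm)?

Layer 10 (z = 3.2): the sphere: section is a regular 8-gon, circumradius = √(r²−h²) = √(4²−0.8²) = 3.919 (perimeter = 2·8·3.919·sin(180°/8) = 24.00 mm); the r=11 sphere at (0, 7.5) contributes a regular 8-gon of circumradius √(11²−3.7²) = 10.359 (perimeter = 2·8·10.359·sin(180°/8) = 63.43 mm); Subtracting the remaining from the first: starting from the r=4 sphere, the r=11 sphere at (0, 7.5) partially overlaps it — only the 37.01 mm² overlap (of its 303.52 mm²) is removed, clipping the outline — boundary = 15.92 mm. So its perimeter = 15.92 mm. Layer 14 (z = 4.48): the r=4 sphere slices to a regular 8-gon of circumradius 3.971 (√(r²−h²) with h=0.48 from center) (perimeter = 2·8·3.971·sin(180°/8) = 24.31 mm); the r=11 sphere at (0, 7.5) slices to a regular 8-gon of circumradius 9.808 (√(r²−h²) with h=4.98 from center) (perimeter = 2·8·9.808·sin(180°/8) = 60.05 mm); After the difference (first − rest): starting from the r=4 sphere, the r=11 sphere at (0, 7.5) partially overlaps it — only the 33.88 mm² overlap (of its 272.09 mm²) is removed, clipping the outline — boundary = 18.30 mm. So its perimeter = 18.30 mm. Layer 14 is larger (18.30 vs 15.92 mm).

layer 14 (z = 4.48 mm)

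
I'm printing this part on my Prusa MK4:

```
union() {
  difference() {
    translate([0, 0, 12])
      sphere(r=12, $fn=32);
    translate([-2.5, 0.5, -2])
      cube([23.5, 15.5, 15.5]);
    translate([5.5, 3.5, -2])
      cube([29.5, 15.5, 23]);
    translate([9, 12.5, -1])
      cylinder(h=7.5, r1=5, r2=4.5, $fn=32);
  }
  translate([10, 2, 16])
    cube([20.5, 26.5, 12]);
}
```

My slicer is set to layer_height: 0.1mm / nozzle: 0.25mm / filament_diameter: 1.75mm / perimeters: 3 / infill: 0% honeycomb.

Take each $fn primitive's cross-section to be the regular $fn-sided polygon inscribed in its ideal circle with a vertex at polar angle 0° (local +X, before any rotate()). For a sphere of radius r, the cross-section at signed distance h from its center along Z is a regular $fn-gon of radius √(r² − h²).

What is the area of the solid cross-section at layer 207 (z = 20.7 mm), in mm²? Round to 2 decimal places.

At z = 20.7 mm: the r=12 sphere slices to a regular 32-gon of circumradius 8.265 (√(r²−h²) with h=8.7 from center) (area = (32/2)·8.265²·sin(360°/32) = 213.23 mm²); the cube at (-2.5, 0.5) is absent (z outside [-2, 13.5]); the 29.5×15.5 cube at (5.5, 3.5) contributes its full rectangle (area 457.25 mm²); the cone at (9, 12.5) is not intersected at this z (z outside [-1, 6.5]); Subtracting the remaining from the first: starting from the r=12 sphere (213.23 mm²), the 29.5×15.5 cube at (5.5, 3.5) partially overlaps it — only the 2.94 mm² overlap (of its 457.25 mm²) is removed, clipping the outline — area = 210.29 mm²; the cube at (10, 2) is present — its section is the full 20.5×26.5 rectangle (area 543.25 mm²); Taking the union: the 2 present regions are separate (no shared area or edge), so areas and boundary lengths simply add and each stays a separate island — area = 753.54 mm². Overall, the cross-section has 2 separate islands. Net area = 753.54 mm².

753.54 mm²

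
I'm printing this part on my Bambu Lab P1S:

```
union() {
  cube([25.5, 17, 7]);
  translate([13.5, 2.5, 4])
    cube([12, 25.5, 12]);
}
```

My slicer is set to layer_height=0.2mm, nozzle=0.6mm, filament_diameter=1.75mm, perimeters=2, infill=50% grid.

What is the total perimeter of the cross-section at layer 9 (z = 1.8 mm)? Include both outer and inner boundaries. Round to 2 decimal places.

At z = 1.8 mm: the cube is present — its section is the full 25.5×17 rectangle (perimeter 85.00 mm); the cube at (13.5, 2.5) is absent (z outside [4, 16]); Combining (union): only the 25.5×17 cube is present, so the union is just that shape — boundary = 85.00 mm. Overall, the cross-section is a single solid region. Total boundary length (outer) = 85.00 mm.

85.00 mm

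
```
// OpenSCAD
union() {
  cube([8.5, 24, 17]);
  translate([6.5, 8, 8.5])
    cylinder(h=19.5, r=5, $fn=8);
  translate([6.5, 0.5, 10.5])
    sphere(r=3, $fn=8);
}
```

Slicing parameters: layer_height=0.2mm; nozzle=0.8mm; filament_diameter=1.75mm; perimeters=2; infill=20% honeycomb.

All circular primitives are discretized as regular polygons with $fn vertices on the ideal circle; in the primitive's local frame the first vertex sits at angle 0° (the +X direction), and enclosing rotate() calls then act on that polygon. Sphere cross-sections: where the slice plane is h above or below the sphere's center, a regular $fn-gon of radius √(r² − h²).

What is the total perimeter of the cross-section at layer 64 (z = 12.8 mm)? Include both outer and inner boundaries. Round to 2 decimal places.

69.01 mm

At z = 12.8 mm: the 8.5×24 cube contributes its full rectangle (perimeter 65.00 mm); the r=5 cylinder at (6.5, 8) contributes a regular 8-gon of circumradius 5 (perimeter = 2·8·5.000·sin(180°/8) = 30.61 mm); the r=3 sphere at (6.5, 0.5) contributes a regular 8-gon of circumradius √(3²−2.3²) = 1.926 (perimeter = 2·8·1.926·sin(180°/8) = 11.79 mm); Combining (union): the regions partially overlap (shared area 60.77 mm²), so the edge portions inside another operand are dropped and the merged outline is re-measured after clipping — boundary = 69.01 mm. Overall, the cross-section is a single solid region. Total boundary length (outer) = 69.01 mm.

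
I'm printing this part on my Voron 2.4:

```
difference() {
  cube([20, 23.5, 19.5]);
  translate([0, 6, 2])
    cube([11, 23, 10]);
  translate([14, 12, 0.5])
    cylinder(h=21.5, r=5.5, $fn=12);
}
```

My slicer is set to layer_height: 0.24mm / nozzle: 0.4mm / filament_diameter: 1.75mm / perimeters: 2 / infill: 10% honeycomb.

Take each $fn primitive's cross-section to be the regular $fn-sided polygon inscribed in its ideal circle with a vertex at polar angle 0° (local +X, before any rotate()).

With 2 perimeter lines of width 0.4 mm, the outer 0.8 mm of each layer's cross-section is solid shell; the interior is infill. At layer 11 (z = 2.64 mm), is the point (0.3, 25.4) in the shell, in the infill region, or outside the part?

outside

At z = 2.64 mm: the 20×23.5 cube contributes its full rectangle; the cube at (0, 6) (footprint 11×23) is included at this height; the cylinder at (14, 12): section is a regular 12-gon, circumradius r=5.5; Taking the first minus the rest: starting from the 20×23.5 cube, the 11×23 cube at (0, 6) partially overlaps it — only the 192.50 mm² overlap (of its 253.00 mm²) is removed, clipping the outline; the r=5.5 cylinder at (14, 12) partially overlaps it — only the 75.92 mm² overlap (of its 90.75 mm²) is removed, clipping the outline — 1 connected region. Overall, the cross-section is a single solid region. The nearest boundary edge runs (11.00, 16.51)→(11.00, 23.50); distance from the point to it = 10.87 mm. The point is not inside any of the regions above, so it lies outside the cross-section (10.87 mm from the nearest boundary).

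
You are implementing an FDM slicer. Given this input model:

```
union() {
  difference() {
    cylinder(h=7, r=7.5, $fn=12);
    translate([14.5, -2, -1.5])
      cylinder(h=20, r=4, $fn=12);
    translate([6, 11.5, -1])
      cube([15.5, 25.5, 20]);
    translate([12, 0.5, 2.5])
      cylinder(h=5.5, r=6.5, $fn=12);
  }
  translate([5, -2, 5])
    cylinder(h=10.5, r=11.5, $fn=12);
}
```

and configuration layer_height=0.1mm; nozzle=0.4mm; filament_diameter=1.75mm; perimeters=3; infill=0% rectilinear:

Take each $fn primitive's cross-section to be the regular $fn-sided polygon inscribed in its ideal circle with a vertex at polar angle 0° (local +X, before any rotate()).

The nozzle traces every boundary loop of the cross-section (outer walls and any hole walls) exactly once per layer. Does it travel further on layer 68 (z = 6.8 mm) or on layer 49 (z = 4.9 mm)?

layer 68 (z = 6.8 mm)

Layer 68 (z = 6.8): the r=7.5 cylinder contributes a regular 12-gon of circumradius 7.5 (perimeter = 2·12·7.500·sin(180°/12) = 46.59 mm); the cylinder at (14.5, -2): section is a regular 12-gon, circumradius r=4 (perimeter = 2·12·4.000·sin(180°/12) = 24.85 mm); the cube at (6, 11.5) (footprint 15.5×25.5) is included at this height (perimeter 82.00 mm); the r=6.5 cylinder at (12, 0.5) gives a regular 12-gon of circumradius 6.5 (constant along its height) (perimeter = 2·12·6.500·sin(180°/12) = 40.38 mm); Subtracting the remaining from the first: starting from the r=7.5 cylinder, the r=4 cylinder at (14.5, -2) misses the remaining region (no effect); the 15.5×25.5 cube at (6, 11.5) misses the remaining region (no effect); the r=6.5 cylinder at (12, 0.5) partially overlaps it — only the 7.34 mm² overlap (of its 126.75 mm²) is removed, clipping the outline — boundary = 46.70 mm; the cylinder at (5, -2): section is a regular 12-gon, circumradius r=11.5 (perimeter = 2·12·11.500·sin(180°/12) = 71.43 mm); Merging all regions: the regions partially overlap (shared area 148.05 mm²), so the edge portions inside another operand are dropped and the merged outline is re-measured after clipping — boundary = 73.05 mm. So its perimeter = 73.05 mm. Layer 49 (z = 4.9): the cylinder: section is a regular 12-gon, circumradius r=7.5 (perimeter = 2·12·7.500·sin(180°/12) = 46.59 mm); the cylinder at (14.5, -2): section is a regular 12-gon, circumradius r=4 (perimeter = 2·12·4.000·sin(180°/12) = 24.85 mm); the 15.5×25.5 cube at (6, 11.5) contributes its full rectangle (perimeter 82.00 mm); the cylinder at (12, 0.5): section is a regular 12-gon, circumradius r=6.5 (perimeter = 2·12·6.500·sin(180°/12) = 40.38 mm); Taking the first minus the rest: starting from the r=7.5 cylinder, the r=4 cylinder at (14.5, -2) misses the remaining region (no effect); the 15.5×25.5 cube at (6, 11.5) misses the remaining region (no effect); the r=6.5 cylinder at (12, 0.5) partially overlaps it — only the 7.34 mm² overlap (of its 126.75 mm²) is removed, clipping the outline — boundary = 46.70 mm; the cylinder at (5, -2) does not reach this height (z outside [5, 15.5]); Combining (union): only the result so far is present, so the union is just that shape — boundary = 46.70 mm. So its perimeter = 46.70 mm. Layer 68 is larger (73.05 vs 46.70 mm).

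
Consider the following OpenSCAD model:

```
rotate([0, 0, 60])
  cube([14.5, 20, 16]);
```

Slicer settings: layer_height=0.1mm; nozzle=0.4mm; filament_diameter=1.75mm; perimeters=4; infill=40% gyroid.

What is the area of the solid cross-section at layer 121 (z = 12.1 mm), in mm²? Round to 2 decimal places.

290.00 mm²

At z = 12.1 mm: the cube is present — its section is the full 14.5×20 rectangle (area 290.00 mm²); (rotated 60° about Z; rotation is an isometry so areas/perimeters/island counts are preserved). Overall, the cross-section is a single solid region. Net area = 290.00 mm².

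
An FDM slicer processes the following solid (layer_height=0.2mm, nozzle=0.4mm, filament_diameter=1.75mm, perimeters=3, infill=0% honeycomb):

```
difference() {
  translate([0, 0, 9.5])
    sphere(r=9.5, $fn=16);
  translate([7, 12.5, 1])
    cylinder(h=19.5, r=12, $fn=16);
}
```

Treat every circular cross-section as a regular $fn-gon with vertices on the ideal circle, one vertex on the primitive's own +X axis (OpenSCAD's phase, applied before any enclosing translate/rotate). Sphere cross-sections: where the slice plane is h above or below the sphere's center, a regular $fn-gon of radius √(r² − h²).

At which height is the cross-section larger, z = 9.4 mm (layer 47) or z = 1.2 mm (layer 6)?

layer 47 (z = 9.4 mm)

Layer 47 (z = 9.4): the sphere: section is a regular 16-gon, circumradius = √(r²−h²) = √(9.5²−0.1²) = 9.499 (area = (16/2)·9.499²·sin(360°/16) = 276.27 mm²); the r=12 cylinder at (7, 12.5) contributes a regular 16-gon of circumradius 12 (area = (16/2)·12.000²·sin(360°/16) = 440.85 mm²); Taking the first minus the rest: starting from the r=9.5 sphere (276.27 mm²), the r=12 cylinder at (7, 12.5) partially overlaps it — only the 73.96 mm² overlap (of its 440.85 mm²) is removed, clipping the outline — area = 202.30 mm². So its area = 202.30 mm². Layer 6 (z = 1.2): the r=9.5 sphere slices to a regular 16-gon of circumradius 4.622 (√(r²−h²) with h=8.3 from center) (area = (16/2)·4.622²·sin(360°/16) = 65.39 mm²); the cylinder at (7, 12.5): section is a regular 16-gon, circumradius r=12 (area = (16/2)·12.000²·sin(360°/16) = 440.85 mm²); Subtracting the remaining from the first: starting from the r=9.5 sphere (65.39 mm²), the r=12 cylinder at (7, 12.5) partially overlaps it — only the 9.91 mm² overlap (of its 440.85 mm²) is removed, clipping the outline — area = 55.48 mm². So its area = 55.48 mm². Layer 47 is larger (202.30 vs 55.48 mm²).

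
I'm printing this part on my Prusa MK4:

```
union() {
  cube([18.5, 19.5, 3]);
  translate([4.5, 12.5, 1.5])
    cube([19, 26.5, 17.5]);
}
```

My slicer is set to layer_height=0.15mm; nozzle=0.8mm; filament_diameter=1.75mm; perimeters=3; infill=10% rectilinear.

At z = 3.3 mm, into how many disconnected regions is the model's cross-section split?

1

At z = 3.3 mm: the cube is not intersected at this z (z outside [0, 3]); the cube at (4.5, 12.5) (footprint 19×26.5) is included at this height; Merging all regions: only the 19×26.5 cube at (4.5, 12.5) is present, so the union is just that shape — 1 connected region. The result has 1 disconnected region.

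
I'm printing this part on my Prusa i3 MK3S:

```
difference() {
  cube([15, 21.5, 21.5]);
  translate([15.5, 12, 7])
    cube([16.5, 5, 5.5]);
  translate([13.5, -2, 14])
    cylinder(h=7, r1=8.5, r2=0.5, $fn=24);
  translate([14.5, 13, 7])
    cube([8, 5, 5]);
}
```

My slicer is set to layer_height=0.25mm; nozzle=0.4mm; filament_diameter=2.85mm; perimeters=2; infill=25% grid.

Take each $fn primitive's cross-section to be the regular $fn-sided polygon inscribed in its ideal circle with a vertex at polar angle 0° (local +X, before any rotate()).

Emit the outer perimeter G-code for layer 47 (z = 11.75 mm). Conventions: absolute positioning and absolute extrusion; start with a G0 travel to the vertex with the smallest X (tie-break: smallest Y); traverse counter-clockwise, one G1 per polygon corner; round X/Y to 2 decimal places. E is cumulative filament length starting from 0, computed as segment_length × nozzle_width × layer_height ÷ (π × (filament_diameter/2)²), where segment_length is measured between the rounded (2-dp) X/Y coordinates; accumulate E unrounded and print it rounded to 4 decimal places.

G0 X0.00 Y0.00 Z11.75
G1 X15.00 Y0.00 E0.2351
G1 X15.00 Y13.00 E0.4389
G1 X14.50 Y13.00 E0.4468
G1 X14.50 Y18.00 E0.5251
G1 X15.00 Y18.00 E0.5330
G1 X15.00 Y21.50 E0.5878
G1 X0.00 Y21.50 E0.8230
G1 X0.00 Y0.00 E1.1600

At z = 11.75 mm: the cube is present — its section is the full 15×21.5 rectangle; the 16.5×5 cube at (15.5, 12) contributes its full rectangle; the cone at (13.5, -2) is not intersected at this z (z outside [14, 21]); the 8×5 cube at (14.5, 13) contributes its full rectangle; Subtracting the remaining from the first: starting from the 15×21.5 cube, the 16.5×5 cube at (15.5, 12) misses the remaining region (no effect); the 8×5 cube at (14.5, 13) partially overlaps it — only the 2.50 mm² overlap (of its 40.00 mm²) is removed, clipping the outline — 1 connected region. The outline is a single polygon with 8 vertices. Extrusion per mm of travel: 0.4 × 0.25 / (π × 1.425²) = 0.015675. Accumulating E over each segment gives final E = 1.1600.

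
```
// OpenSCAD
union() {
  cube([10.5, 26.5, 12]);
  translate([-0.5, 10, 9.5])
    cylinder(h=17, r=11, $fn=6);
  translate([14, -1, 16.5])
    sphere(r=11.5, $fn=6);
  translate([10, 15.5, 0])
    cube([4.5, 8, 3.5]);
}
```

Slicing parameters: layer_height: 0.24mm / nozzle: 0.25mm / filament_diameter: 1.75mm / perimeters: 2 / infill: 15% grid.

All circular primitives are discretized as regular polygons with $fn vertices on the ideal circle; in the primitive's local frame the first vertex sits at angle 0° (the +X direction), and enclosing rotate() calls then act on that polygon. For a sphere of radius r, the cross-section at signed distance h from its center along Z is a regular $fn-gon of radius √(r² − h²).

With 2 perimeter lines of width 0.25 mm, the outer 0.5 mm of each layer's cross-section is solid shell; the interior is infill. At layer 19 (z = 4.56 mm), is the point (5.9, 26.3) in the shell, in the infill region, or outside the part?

shell

At z = 4.56 mm: the 10.5×26.5 cube contributes its full rectangle; the cylinder at (-0.5, 10) does not reach this height (z outside [9.5, 26.5]); the sphere at (14, -1) is not intersected at this z (|z−center|=11.940 > r=11.5); the cube at (10, 15.5) is absent (z outside [0, 3.5]); Taking the union: only the 10.5×26.5 cube is present, so the union is just that shape — 1 connected region. Overall, the cross-section is a single solid region. The nearest boundary edge runs (10.50, 26.50)→(0.00, 26.50); distance from the point to it = 0.20 mm. The point is inside the cross-section, 0.20 mm from the nearest boundary — within the 0.5 mm shell band (2 × 0.25).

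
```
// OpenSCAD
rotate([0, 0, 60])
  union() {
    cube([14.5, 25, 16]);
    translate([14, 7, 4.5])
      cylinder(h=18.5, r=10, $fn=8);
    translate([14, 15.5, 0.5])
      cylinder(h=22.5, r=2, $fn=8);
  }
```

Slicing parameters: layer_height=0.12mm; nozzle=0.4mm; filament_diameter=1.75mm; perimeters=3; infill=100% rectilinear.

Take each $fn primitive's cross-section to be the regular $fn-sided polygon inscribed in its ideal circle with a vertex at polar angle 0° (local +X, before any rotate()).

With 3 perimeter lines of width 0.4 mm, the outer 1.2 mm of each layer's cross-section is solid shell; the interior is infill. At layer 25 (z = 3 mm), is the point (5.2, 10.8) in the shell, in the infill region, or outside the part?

shell

At z = 3 mm: the cube is present — its section is the full 14.5×25 rectangle; the cylinder at (14, 7) is not intersected at this z (z outside [4.5, 23]); the r=2 cylinder at (14, 15.5) contributes a regular 8-gon of circumradius 2; Combining (union): the regions partially overlap (shared area 7.55 mm²), so overlapping operands fuse into one piece — 1 connected region; (rotated 60° about Z; rotation is an isometry so areas/perimeters/island counts are preserved). Overall, the cross-section is a single solid region. Undo the 60° rotation: the query point maps to (11.953, 0.897) in the un-rotated model frame. The nearest boundary edge runs (14.50, 0.00)→(0.00, 0.00); distance from the point to it = 0.90 mm. The point is inside the cross-section, 0.90 mm from the nearest boundary — within the 1.2 mm shell band (3 × 0.4).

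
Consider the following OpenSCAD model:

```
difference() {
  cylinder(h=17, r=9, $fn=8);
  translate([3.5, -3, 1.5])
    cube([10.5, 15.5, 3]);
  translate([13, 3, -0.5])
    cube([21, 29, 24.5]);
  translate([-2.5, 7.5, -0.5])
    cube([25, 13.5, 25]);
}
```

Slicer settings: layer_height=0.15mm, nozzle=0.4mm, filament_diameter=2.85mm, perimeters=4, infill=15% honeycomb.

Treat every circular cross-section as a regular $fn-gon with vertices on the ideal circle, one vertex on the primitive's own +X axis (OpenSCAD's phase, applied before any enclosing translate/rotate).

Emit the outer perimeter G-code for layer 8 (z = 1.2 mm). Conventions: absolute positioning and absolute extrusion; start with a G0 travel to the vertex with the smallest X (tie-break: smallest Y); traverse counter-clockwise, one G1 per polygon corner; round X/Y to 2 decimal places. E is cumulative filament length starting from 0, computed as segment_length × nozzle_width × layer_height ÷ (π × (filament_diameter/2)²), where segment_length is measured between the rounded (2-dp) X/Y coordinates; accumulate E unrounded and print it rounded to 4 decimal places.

At z = 1.2 mm: the cylinder: section is a regular 8-gon, circumradius r=9; the cube at (3.5, -3) does not reach this height (z outside [1.5, 4.5]); the cube at (13, 3) (footprint 21×29) is included at this height; the cube at (-2.5, 7.5) is present — its section is the full 25×13.5 rectangle; Subtracting the remaining from the first: starting from the r=9 cylinder, the 21×29 cube at (13, 3) misses the remaining region (no effect); the 25×13.5 cube at (-2.5, 7.5) partially overlaps it — only the 5.17 mm² overlap (of its 337.50 mm²) is removed, clipping the outline — 1 connected region. The outline is a single polygon with 10 vertices. Extrusion per mm of travel: 0.4 × 0.15 / (π × 1.425²) = 0.009405. Accumulating E over each segment gives final E = 0.5177.

G0 X-9.00 Y0.00 Z1.20
G1 X-6.36 Y-6.36 E0.0648
G1 X0.00 Y-9.00 E0.1295
G1 X6.36 Y-6.36 E0.1943
G1 X9.00 Y0.00 E0.2591
G1 X6.36 Y6.36 E0.3238
G1 X3.62 Y7.50 E0.3517
G1 X-2.50 Y7.50 E0.4093
G1 X-2.50 Y7.96 E0.4136
G1 X-6.36 Y6.36 E0.4529
G1 X-9.00 Y0.00 E0.5177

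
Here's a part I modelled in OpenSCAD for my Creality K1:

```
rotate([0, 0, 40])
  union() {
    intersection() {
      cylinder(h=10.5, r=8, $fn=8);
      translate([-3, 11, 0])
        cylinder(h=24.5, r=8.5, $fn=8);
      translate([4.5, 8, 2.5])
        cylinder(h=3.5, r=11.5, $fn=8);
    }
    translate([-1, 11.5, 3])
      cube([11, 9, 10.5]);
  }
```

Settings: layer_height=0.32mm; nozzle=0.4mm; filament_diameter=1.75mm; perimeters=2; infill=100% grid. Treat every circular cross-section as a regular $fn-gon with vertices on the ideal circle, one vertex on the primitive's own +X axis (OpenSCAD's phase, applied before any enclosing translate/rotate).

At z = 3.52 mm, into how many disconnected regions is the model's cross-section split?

2

At z = 3.52 mm: the cylinder: section is a regular 8-gon, circumradius r=8; the r=8.5 cylinder at (-3, 11) contributes a regular 8-gon of circumradius 8.5; the cylinder at (4.5, 8): section is a regular 8-gon, circumradius r=11.5; Keeping only the common overlap: the r=8.5 cylinder at (-3, 11) partially overlaps the r=8 cylinder; clipping to the common part keeps 31.52 mm²; the r=11.5 cylinder at (4.5, 8) partially overlaps the running intersection; clipping to the common part keeps 30.52 mm² — 1 connected region; the 11×9 cube at (-1, 11.5) contributes its full rectangle; Combining (union): the 2 present regions are separate (no shared area or edge), so areas and boundary lengths simply add and each stays a separate island — 2 connected regions; (whole slice rotated 40° about Z — lengths, areas and connectivity unchanged). The result has 2 disconnected regions.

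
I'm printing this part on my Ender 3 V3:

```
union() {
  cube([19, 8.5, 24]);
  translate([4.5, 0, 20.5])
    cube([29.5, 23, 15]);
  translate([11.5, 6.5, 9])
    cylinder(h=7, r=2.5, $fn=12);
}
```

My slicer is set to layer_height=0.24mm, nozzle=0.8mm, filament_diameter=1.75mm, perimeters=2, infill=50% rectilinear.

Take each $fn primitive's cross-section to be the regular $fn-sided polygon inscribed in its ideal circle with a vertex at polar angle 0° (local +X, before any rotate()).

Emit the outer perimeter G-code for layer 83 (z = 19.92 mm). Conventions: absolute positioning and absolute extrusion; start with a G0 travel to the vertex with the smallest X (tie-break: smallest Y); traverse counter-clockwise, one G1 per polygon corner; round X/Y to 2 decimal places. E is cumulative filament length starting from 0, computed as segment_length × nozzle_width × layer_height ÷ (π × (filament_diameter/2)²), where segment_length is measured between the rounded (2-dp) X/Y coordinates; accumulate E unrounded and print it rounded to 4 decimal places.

At z = 19.92 mm: the cube (footprint 19×8.5) is included at this height; the cube at (4.5, 0) is absent (z outside [20.5, 35.5]); the cylinder at (11.5, 6.5) is absent (z outside [9, 16]); Merging all regions: only the 19×8.5 cube is present, so the union is just that shape — 1 connected region. The outline is a single polygon with 4 vertices. Extrusion per mm of travel: 0.8 × 0.24 / (π × 0.875²) = 0.079824. Accumulating E over each segment gives final E = 4.3903.

G0 X0.00 Y0.00 Z19.92
G1 X19.00 Y0.00 E1.5167
G1 X19.00 Y8.50 E2.1952
G1 X0.00 Y8.50 E3.7118
G1 X0.00 Y0.00 E4.3903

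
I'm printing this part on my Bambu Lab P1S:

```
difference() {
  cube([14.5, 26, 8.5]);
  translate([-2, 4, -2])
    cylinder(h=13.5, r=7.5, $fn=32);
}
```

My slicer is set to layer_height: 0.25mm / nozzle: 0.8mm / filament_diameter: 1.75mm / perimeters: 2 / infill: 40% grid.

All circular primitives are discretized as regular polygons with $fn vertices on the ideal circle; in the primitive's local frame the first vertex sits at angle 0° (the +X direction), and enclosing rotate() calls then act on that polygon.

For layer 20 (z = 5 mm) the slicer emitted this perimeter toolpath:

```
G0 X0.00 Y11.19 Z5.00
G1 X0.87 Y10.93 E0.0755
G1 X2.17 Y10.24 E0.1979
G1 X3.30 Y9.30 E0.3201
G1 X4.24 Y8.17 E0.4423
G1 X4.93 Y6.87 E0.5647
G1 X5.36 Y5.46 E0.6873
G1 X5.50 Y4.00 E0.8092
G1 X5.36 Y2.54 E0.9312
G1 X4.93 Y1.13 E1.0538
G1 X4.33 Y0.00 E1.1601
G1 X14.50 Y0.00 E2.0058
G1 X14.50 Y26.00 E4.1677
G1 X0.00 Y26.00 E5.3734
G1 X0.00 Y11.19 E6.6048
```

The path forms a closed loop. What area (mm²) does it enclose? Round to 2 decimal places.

Apply the shoelace formula to the sequence of (X, Y) vertices; enclosed area = 327.45 mm².

327.45 mm²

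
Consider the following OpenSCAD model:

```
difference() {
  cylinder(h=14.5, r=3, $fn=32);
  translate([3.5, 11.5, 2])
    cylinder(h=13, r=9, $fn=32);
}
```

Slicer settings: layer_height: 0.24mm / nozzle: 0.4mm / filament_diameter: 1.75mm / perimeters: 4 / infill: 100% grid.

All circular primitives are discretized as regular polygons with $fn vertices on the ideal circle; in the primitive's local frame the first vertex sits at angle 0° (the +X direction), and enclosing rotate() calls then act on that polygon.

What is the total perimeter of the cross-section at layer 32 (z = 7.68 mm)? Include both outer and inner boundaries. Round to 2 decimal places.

18.82 mm

At z = 7.68 mm: the cylinder: section is a regular 32-gon, circumradius r=3 (perimeter = 2·32·3.000·sin(180°/32) = 18.82 mm); the r=9 cylinder at (3.5, 11.5) contributes a regular 32-gon of circumradius 9 (perimeter = 2·32·9.000·sin(180°/32) = 56.46 mm); Taking the first minus the rest: starting from the r=3 cylinder, the r=9 cylinder at (3.5, 11.5) misses the remaining region (no effect) — boundary = 18.82 mm. Overall, the cross-section is a single solid region. Total boundary length (outer) = 18.82 mm.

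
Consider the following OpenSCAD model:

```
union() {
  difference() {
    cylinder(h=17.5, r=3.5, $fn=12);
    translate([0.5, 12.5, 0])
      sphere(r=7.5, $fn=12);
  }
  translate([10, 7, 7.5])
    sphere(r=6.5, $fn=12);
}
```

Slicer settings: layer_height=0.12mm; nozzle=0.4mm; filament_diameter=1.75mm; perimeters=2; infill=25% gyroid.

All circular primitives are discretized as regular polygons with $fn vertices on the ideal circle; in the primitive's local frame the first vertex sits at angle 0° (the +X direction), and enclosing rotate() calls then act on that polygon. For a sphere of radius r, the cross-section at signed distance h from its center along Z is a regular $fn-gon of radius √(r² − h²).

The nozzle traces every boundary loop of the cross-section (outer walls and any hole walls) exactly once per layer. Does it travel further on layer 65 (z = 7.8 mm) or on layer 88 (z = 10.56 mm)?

Layer 65 (z = 7.8): the r=3.5 cylinder gives a regular 12-gon of circumradius 3.5 (constant along its height) (perimeter = 2·12·3.500·sin(180°/12) = 21.74 mm); the sphere at (0.5, 12.5) is not intersected at this z (|z−center|=7.800 > r=7.5); After the difference (first − rest): none of the subtracted shapes is present at this height, so the r=3.5 cylinder is unchanged — boundary = 21.74 mm; the sphere at (10, 7): section is a regular 12-gon, circumradius = √(r²−h²) = √(6.5²−0.3²) = 6.493 (perimeter = 2·12·6.493·sin(180°/12) = 40.33 mm); Taking the union: the 2 present regions are separate (no shared area or edge), so areas and boundary lengths simply add and each stays a separate island — boundary = 62.07 mm. So its perimeter = 62.07 mm. Layer 88 (z = 10.56): the r=3.5 cylinder contributes a regular 12-gon of circumradius 3.5 (perimeter = 2·12·3.500·sin(180°/12) = 21.74 mm); the sphere at (0.5, 12.5) is not intersected at this z (|z−center|=10.560 > r=7.5); Taking the first minus the rest: none of the subtracted shapes is present at this height, so the r=3.5 cylinder is unchanged — boundary = 21.74 mm; the r=6.5 sphere at (10, 7) slices to a regular 12-gon of circumradius 5.735 (√(r²−h²) with h=3.06 from center) (perimeter = 2·12·5.735·sin(180°/12) = 35.62 mm); Combining (union): the 2 present regions are separate (no shared area or edge), so areas and boundary lengths simply add and each stays a separate island — boundary = 57.36 mm. So its perimeter = 57.36 mm. Layer 65 is larger (62.07 vs 57.36 mm).

layer 65 (z = 7.8 mm)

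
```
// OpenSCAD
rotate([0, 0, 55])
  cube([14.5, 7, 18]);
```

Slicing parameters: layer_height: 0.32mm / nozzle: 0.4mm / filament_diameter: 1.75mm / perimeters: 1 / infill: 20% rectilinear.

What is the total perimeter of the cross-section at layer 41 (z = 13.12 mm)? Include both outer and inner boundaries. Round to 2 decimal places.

43.00 mm

At z = 13.12 mm: the 14.5×7 cube contributes its full rectangle (perimeter 43.00 mm); (whole slice rotated 55° about Z — lengths, areas and connectivity unchanged). Overall, the cross-section is a single solid region. Total boundary length (outer) = 43.00 mm.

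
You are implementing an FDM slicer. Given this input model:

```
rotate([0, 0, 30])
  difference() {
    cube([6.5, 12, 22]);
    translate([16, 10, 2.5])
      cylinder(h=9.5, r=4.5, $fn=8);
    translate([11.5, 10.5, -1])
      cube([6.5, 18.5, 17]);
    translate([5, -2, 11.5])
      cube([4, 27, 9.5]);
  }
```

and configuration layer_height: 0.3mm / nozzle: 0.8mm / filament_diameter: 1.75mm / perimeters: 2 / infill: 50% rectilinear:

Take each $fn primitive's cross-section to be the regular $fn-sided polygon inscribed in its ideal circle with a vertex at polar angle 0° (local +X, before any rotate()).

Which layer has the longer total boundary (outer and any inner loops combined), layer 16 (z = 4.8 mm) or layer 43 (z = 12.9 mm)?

Layer 16 (z = 4.8): the cube (footprint 6.5×12) is included at this height (perimeter 37.00 mm); the cylinder at (16, 10): section is a regular 8-gon, circumradius r=4.5 (perimeter = 2·8·4.500·sin(180°/8) = 27.55 mm); the cube at (11.5, 10.5) is present — its section is the full 6.5×18.5 rectangle (perimeter 50.00 mm); the cube at (5, -2) is not intersected at this z (z outside [11.5, 21]); After the difference (first − rest): starting from the 6.5×12 cube, the r=4.5 cylinder at (16, 10) misses the remaining region (no effect); the 6.5×18.5 cube at (11.5, 10.5) misses the remaining region (no effect) — boundary = 37.00 mm; (rotated 30° about Z; rotation is an isometry so areas/perimeters/island counts are preserved). So its perimeter = 37.00 mm. Layer 43 (z = 12.9): the cube is present — its section is the full 6.5×12 rectangle (perimeter 37.00 mm); the cylinder at (16, 10) is absent (z outside [2.5, 12]); the 6.5×18.5 cube at (11.5, 10.5) contributes its full rectangle (perimeter 50.00 mm); the cube at (5, -2) is present — its section is the full 4×27 rectangle (perimeter 62.00 mm); Subtracting the remaining from the first: starting from the 6.5×12 cube, the 6.5×18.5 cube at (11.5, 10.5) misses the remaining region (no effect); the 4×27 cube at (5, -2) partially overlaps it — only the 18.00 mm² overlap (of its 108.00 mm²) is removed, clipping the outline — boundary = 34.00 mm; (whole slice rotated 30° about Z — lengths, areas and connectivity unchanged). So its perimeter = 34.00 mm. Layer 16 is larger (37.00 vs 34.00 mm).

layer 16 (z = 4.8 mm)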